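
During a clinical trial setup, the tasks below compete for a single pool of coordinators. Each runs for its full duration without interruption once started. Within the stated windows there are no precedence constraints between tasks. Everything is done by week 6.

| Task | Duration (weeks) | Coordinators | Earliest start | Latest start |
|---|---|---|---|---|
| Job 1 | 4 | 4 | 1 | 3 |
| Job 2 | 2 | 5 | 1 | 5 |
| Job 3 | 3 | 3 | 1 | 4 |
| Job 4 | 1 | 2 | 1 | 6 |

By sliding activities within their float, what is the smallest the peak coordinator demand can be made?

Early-start (Job 1@1, Job 2@1, Job 3@1, Job 4@1) gives peak 14: w1:14  w2:12  w3:7  w4:4  w5:0  w6:0.
Shift Job 2→5, Job 4→4.
Schedule Job 1@1, Job 2@5, Job 3@1, Job 4@4: w1:7  w2:7  w3:7  w4:6  w5:5  w6:5 — peak 7.
Total coordinator-weeks = 37 over 6 weeks ⇒ peak ≥ ⌈37/6⌉ = 7, so 7 is optimal.

7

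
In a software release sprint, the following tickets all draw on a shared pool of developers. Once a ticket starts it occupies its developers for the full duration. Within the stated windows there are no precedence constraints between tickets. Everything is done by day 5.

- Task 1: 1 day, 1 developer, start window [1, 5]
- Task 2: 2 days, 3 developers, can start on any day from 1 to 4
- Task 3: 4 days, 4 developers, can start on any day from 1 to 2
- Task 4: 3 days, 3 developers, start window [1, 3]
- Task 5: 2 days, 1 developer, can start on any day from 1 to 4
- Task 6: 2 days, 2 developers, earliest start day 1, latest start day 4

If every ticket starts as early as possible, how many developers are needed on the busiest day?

14

Early-start schedule: Task 1@1, Task 2@1, Task 3@1, Task 4@1, Task 5@1, Task 6@1.
Load per day: day 1: 14, day 2: 13, day 3: 7, day 4: 4, day 5: 0.
Peak is 14.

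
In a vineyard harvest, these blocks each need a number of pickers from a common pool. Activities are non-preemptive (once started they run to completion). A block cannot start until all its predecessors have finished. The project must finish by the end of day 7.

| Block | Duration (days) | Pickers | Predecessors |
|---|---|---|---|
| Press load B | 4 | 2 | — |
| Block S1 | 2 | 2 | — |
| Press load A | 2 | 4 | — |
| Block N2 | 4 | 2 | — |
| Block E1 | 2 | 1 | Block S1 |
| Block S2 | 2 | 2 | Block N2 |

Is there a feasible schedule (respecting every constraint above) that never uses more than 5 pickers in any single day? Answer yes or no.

The minimum achievable peak is 6; 5 < 6, so no feasible schedule stays within the cap.

no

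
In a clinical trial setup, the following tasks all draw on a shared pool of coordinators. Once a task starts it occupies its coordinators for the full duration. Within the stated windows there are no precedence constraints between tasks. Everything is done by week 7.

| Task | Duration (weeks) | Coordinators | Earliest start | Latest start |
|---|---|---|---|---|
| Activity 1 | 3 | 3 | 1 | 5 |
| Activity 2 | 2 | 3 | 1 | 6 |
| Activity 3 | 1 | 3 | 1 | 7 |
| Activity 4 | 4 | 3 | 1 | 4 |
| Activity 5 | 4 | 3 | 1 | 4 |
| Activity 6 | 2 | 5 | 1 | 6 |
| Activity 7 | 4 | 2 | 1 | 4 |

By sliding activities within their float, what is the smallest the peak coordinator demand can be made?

Early-start (Activity 1@1, Activity 2@1, Activity 3@1, Activity 4@1, Activity 5@1, Activity 6@1, Activity 7@1) gives peak 22: w1:22  w2:19  w3:11  w4:8  w5:0  w6:0  w7:0.
Shift Activity 4→2, Activity 5→3, Activity 6→6, Activity 7→4.
Schedule Activity 1@1, Activity 2@1, Activity 3@1, Activity 4@2, Activity 5@3, Activity 6@6, Activity 7@4: w1:9  w2:9  w3:9  w4:8  w5:8  w6:10  w7:7 — peak 10.

10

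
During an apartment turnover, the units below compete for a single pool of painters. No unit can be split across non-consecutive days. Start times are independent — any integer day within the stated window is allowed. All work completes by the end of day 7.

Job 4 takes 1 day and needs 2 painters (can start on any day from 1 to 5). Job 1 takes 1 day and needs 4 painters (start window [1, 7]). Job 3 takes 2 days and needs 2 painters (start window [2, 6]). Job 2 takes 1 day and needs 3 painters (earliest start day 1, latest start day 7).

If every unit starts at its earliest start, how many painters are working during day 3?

2

At early start, day 3 has: Job 3.
Demand: 2 = 2.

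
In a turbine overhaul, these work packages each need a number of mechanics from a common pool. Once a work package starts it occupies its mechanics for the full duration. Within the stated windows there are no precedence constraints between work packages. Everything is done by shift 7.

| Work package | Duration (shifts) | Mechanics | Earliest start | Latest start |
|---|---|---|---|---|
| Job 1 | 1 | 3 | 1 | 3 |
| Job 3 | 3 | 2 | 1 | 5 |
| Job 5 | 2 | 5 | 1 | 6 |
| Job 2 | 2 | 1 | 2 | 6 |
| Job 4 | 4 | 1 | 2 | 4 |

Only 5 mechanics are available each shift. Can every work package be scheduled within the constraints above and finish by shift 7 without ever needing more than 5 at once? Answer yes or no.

yes

Schedule Job 1@1, Job 3@1, Job 5@6, Job 2@2, Job 4@2: s1:5  s2:4  s3:4  s4:1  s5:1  s6:5  s7:5 — peak 5 ≤ 5.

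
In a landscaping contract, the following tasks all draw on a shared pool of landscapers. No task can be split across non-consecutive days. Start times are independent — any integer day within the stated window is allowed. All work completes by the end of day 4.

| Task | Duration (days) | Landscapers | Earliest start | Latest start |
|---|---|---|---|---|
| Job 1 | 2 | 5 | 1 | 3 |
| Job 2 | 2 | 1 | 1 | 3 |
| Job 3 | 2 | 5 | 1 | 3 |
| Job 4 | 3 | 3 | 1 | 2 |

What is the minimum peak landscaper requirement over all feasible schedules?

9

Early-start (Job 1@1, Job 2@1, Job 3@1, Job 4@1) gives peak 14: d1:14  d2:14  d3:3  d4:0.
Shift Job 3→3.
Schedule Job 1@1, Job 2@1, Job 3@3, Job 4@1: d1:9  d2:9  d3:8  d4:5 — peak 9.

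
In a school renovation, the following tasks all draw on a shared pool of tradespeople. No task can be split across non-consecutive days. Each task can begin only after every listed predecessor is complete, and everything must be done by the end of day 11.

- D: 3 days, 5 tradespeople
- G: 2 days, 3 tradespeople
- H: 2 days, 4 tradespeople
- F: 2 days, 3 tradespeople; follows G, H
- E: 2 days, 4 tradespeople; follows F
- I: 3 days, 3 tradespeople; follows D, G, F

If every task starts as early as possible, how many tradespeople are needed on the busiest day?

Early-start schedule: D@1, G@1, H@1, F@3, E@5, I@5.
Load per day: day 1: 12, day 2: 12, day 3: 8, day 4: 3, day 5: 7, day 6: 7, day 7: 3, day 8: 0, day 9: 0, day 10: 0, day 11: 0.
Peak is 12.

12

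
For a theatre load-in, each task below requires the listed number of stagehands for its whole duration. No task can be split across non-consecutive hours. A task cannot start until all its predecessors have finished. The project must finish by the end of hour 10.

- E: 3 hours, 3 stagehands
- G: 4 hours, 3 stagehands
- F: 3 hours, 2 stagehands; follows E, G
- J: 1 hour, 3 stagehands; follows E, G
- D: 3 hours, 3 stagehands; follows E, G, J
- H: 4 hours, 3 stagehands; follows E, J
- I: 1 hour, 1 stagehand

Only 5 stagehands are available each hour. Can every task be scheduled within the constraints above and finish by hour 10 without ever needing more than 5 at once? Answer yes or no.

no

Total stagehand-hours = 52; over 10 hours the average is 52/10 > 5, so some hour must exceed 5.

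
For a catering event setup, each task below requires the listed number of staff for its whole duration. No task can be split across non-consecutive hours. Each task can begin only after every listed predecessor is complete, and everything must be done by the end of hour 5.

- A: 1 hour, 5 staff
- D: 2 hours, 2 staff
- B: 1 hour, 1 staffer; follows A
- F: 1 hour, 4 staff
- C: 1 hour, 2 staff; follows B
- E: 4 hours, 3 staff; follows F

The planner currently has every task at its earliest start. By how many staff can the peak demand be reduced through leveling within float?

3

Early-start peak: h1:11  h2:6  h3:5  h4:3  h5:3 ⇒ 11.
Leveled (A@2, D@3, B@3, F@1, C@4, E@2): h1:4  h2:8  h3:6  h4:7  h5:3 ⇒ 8.
Reduction 11 − 8 = 3.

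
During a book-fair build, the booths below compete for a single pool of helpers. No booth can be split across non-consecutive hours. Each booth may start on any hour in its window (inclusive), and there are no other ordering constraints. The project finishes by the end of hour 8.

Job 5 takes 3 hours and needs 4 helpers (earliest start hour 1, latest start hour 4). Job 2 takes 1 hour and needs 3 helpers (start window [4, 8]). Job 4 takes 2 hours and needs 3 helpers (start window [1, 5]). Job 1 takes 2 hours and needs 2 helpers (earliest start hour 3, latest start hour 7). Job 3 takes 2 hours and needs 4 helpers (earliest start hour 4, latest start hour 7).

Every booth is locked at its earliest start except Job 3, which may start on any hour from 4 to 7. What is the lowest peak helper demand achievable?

Job 3@4: h1:7  h2:7  h3:6  h4:9  h5:4  h6:0  h7:0  h8:0 → peak 9
Job 3@5: h1:7  h2:7  h3:6  h4:5  h5:4  h6:4  h7:0  h8:0 → peak 7
Job 3@6: h1:7  h2:7  h3:6  h4:5  h5:0  h6:4  h7:4  h8:0 → peak 7
Job 3@7: h1:7  h2:7  h3:6  h4:5  h5:0  h6:0  h7:4  h8:4 → peak 7
Best is Job 3@5, peak 7.

7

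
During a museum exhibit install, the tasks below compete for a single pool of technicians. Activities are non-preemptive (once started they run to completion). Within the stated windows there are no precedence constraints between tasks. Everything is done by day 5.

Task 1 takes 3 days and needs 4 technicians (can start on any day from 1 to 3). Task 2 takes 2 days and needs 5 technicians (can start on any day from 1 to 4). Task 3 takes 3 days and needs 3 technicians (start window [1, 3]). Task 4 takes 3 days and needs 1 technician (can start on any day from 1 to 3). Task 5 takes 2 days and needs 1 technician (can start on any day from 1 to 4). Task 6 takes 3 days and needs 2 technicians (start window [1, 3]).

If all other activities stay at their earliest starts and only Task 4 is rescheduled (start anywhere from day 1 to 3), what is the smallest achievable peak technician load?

Task 4@1: d1:16  d2:16  d3:10  d4:0  d5:0 → peak 16
Task 4@2: d1:15  d2:16  d3:10  d4:1  d5:0 → peak 16
Task 4@3: d1:15  d2:15  d3:10  d4:1  d5:1 → peak 15
Best is Task 4@3, peak 15.

15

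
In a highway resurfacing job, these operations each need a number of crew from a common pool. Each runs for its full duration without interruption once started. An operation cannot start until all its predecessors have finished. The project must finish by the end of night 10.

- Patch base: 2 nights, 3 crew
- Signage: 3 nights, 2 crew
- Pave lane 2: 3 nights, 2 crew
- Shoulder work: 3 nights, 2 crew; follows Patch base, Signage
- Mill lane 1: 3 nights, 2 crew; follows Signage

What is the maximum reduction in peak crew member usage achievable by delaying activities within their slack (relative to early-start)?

Early-start peak: n1:7  n2:7  n3:4  n4:4  n5:4  n6:4  n7:0  n8:0  n9:0  n10:0 ⇒ 7.
Leveled (Patch base@1, Signage@3, Pave lane 2@3, Shoulder work@6, Mill lane 1@6): n1:3  n2:3  n3:4  n4:4  n5:4  n6:4  n7:4  n8:4  n9:0  n10:0 ⇒ 4.
Reduction 7 − 4 = 3.

3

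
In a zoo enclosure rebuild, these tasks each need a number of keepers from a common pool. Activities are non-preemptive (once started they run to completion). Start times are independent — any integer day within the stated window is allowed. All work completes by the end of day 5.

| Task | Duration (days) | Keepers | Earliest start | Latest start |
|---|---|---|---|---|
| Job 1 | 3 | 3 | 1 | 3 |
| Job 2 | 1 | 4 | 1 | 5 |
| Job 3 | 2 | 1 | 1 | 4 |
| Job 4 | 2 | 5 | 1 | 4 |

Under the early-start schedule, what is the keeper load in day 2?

9

At early start, day 2 has: Job 1, Job 3, Job 4.
Demand: 3 + 1 + 5 = 9.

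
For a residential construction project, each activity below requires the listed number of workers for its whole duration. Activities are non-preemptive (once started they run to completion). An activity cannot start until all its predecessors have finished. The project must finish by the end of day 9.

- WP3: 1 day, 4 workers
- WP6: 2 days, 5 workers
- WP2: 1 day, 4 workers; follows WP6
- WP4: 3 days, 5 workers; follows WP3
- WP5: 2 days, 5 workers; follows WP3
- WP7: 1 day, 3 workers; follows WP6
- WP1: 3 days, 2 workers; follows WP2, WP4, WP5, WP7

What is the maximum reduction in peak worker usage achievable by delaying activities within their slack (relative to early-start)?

7

Early-start peak: d1:9  d2:15  d3:17  d4:5  d5:2  d6:2  d7:2  d8:0  d9:0 ⇒ 17.
Leveled (WP3@1, WP6@1, WP2@3, WP4@2, WP5@4, WP7@5, WP1@6): d1:9  d2:10  d3:9  d4:10  d5:8  d6:2  d7:2  d8:2  d9:0 ⇒ 10.
Reduction 17 − 10 = 7.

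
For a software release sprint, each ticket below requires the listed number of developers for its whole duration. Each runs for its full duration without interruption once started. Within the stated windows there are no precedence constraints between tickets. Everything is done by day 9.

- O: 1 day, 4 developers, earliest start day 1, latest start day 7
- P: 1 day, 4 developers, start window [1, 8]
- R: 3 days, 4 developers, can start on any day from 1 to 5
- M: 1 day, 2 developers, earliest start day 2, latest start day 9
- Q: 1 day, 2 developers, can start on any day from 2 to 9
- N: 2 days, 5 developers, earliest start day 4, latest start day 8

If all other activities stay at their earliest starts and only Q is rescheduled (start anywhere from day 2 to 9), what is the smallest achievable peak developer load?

12

Q@2: d1:12  d2:8  d3:4  d4:5  d5:5  d6:0  d7:0  d8:0  d9:0 → peak 12
Q@3: d1:12  d2:6  d3:6  d4:5  d5:5  d6:0  d7:0  d8:0  d9:0 → peak 12
Q@4: d1:12  d2:6  d3:4  d4:7  d5:5  d6:0  d7:0  d8:0  d9:0 → peak 12
Q@5: d1:12  d2:6  d3:4  d4:5  d5:7  d6:0  d7:0  d8:0  d9:0 → peak 12
Q@6: d1:12  d2:6  d3:4  d4:5  d5:5  d6:2  d7:0  d8:0  d9:0 → peak 12
Q@7: d1:12  d2:6  d3:4  d4:5  d5:5  d6:0  d7:2  d8:0  d9:0 → peak 12
Q@8: d1:12  d2:6  d3:4  d4:5  d5:5  d6:0  d7:0  d8:2  d9:0 → peak 12
Q@9: d1:12  d2:6  d3:4  d4:5  d5:5  d6:0  d7:0  d8:0  d9:2 → peak 12
Best is Q@2, peak 12.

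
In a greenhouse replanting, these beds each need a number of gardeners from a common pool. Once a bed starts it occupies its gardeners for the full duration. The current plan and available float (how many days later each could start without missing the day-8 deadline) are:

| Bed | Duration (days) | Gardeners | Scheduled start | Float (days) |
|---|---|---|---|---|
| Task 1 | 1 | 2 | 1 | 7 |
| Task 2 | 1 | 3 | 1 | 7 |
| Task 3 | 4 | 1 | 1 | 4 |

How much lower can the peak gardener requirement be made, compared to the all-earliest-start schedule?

Early-start peak: d1:6  d2:1  d3:1  d4:1  d5:0  d6:0  d7:0  d8:0 ⇒ 6.
Leveled (Task 1@1, Task 2@2, Task 3@3): d1:2  d2:3  d3:1  d4:1  d5:1  d6:1  d7:0  d8:0 ⇒ 3.
Reduction 6 − 3 = 3.

3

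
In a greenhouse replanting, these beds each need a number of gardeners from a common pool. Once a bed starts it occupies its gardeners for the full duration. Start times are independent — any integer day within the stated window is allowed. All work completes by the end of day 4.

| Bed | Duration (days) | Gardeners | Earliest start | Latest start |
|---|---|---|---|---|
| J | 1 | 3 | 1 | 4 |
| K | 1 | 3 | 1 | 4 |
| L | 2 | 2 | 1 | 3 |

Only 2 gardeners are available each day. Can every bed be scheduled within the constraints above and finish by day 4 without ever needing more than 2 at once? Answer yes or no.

no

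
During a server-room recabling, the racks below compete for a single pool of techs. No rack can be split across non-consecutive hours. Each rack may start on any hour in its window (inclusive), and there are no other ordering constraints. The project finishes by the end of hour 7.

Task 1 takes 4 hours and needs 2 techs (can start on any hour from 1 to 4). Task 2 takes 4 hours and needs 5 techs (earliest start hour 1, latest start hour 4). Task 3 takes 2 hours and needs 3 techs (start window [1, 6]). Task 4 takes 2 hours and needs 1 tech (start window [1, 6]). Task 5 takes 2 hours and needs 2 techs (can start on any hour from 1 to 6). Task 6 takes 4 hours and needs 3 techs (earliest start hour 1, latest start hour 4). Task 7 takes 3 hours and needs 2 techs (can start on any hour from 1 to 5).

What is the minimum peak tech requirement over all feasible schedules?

10

Early-start (Task 1@1, Task 2@1, Task 3@1, Task 4@1, Task 5@1, Task 6@1, Task 7@1) gives peak 18: h1:18  h2:18  h3:12  h4:10  h5:0  h6:0  h7:0.
Shift Task 4→5, Task 5→5, Task 6→3, Task 7→5.
Schedule Task 1@1, Task 2@1, Task 3@1, Task 4@5, Task 5@5, Task 6@3, Task 7@5: h1:10  h2:10  h3:10  h4:10  h5:8  h6:8  h7:2 — peak 10.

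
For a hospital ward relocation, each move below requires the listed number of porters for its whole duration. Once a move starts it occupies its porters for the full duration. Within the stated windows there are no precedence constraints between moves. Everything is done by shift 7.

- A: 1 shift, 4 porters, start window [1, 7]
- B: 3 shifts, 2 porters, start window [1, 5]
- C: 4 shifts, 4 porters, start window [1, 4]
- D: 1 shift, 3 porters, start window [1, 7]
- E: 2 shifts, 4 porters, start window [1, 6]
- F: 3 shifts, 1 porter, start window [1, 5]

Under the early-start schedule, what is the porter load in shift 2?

At early start, shift 2 has: B, C, E, F.
Demand: 2 + 4 + 4 + 1 = 11.

11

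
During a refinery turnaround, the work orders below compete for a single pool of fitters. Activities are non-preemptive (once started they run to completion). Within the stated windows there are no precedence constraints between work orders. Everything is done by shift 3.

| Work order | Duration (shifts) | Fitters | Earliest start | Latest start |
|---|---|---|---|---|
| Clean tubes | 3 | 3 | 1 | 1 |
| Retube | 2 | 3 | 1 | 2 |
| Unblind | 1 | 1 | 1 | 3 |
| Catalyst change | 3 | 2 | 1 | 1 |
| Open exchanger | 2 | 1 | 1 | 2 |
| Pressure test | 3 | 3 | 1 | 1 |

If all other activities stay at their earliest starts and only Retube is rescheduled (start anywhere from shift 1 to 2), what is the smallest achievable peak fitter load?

12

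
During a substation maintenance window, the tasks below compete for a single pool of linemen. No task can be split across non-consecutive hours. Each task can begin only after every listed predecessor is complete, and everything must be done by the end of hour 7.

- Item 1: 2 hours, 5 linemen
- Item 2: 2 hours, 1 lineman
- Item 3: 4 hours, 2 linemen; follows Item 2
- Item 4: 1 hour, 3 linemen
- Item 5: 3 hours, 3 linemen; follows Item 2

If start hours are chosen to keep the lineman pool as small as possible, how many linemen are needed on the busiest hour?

6

Early-start (Item 1@1, Item 2@1, Item 3@3, Item 4@1, Item 5@3) gives peak 9: h1:9  h2:6  h3:5  h4:5  h5:5  h6:2  h7:0.
Shift Item 4→3, Item 5→4.
Schedule Item 1@1, Item 2@1, Item 3@3, Item 4@3, Item 5@4: h1:6  h2:6  h3:5  h4:5  h5:5  h6:5  h7:0 — peak 6.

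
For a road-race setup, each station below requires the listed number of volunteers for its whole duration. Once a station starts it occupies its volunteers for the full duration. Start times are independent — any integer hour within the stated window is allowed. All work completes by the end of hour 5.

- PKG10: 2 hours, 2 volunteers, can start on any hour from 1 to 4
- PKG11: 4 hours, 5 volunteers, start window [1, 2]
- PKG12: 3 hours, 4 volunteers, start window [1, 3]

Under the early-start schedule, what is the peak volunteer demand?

Early-start schedule: PKG10@1, PKG11@1, PKG12@1.
Load per hour: hour 1: 11, hour 2: 11, hour 3: 9, hour 4: 5, hour 5: 0.
Peak is 11.

11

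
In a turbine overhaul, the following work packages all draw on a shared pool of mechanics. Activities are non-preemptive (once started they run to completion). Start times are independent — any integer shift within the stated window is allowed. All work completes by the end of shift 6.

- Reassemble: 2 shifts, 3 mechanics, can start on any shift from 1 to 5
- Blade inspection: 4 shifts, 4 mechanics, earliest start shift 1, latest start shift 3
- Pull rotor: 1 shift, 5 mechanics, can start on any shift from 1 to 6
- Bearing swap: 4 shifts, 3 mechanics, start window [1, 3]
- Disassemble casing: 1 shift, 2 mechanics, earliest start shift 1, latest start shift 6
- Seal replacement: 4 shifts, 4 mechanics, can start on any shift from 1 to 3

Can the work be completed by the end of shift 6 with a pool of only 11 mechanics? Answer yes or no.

yes

Schedule Reassemble@1, Blade inspection@1, Pull rotor@5, Bearing swap@1, Disassemble casing@5, Seal replacement@3: s1:10  s2:10  s3:11  s4:11  s5:11  s6:4 — peak 11 ≤ 11.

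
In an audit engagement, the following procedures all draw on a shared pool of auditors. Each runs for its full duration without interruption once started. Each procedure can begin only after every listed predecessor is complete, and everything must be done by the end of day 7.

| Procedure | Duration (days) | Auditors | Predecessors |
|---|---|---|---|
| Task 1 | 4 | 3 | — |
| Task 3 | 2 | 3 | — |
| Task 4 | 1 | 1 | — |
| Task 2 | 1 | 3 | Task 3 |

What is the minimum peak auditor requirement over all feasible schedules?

4

Early-start (Task 1@1, Task 3@1, Task 4@1, Task 2@3) gives peak 7: d1:7  d2:6  d3:6  d4:3  d5:0  d6:0  d7:0.
Shift Task 3→5, Task 2→7.
Schedule Task 1@1, Task 3@5, Task 4@1, Task 2@7: d1:4  d2:3  d3:3  d4:3  d5:3  d6:3  d7:3 — peak 4.
Total auditor-days = 22 over 7 days ⇒ peak ≥ ⌈22/7⌉ = 4, so 4 is optimal.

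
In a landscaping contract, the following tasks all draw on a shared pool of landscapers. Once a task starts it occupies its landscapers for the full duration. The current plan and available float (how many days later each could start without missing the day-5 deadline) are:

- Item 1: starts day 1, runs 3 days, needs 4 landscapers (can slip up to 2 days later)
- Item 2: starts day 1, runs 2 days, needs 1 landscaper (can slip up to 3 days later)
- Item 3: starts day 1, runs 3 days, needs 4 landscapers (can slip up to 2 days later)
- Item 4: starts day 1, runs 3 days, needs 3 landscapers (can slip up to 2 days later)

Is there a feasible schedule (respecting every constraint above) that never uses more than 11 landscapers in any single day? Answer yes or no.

yes

Schedule Item 1@1, Item 2@1, Item 3@1, Item 4@3: d1:9  d2:9  d3:11  d4:3  d5:3 — peak 11 ≤ 11.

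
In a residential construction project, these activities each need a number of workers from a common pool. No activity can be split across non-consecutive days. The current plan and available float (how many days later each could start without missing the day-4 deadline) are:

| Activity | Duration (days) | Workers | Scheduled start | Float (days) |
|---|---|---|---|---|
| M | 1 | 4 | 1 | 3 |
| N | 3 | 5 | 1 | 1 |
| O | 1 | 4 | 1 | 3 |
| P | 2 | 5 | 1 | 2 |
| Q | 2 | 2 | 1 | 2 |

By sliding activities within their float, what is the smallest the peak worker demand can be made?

10

Early-start (M@1, N@1, O@1, P@1, Q@1) gives peak 20: d1:20  d2:12  d3:5  d4:0.
Shift N→2, P→3.
Schedule M@1, N@2, O@1, P@3, Q@1: d1:10  d2:7  d3:10  d4:10 — peak 10.
Total worker-days = 37 over 4 days ⇒ peak ≥ ⌈37/4⌉ = 10, so 10 is optimal.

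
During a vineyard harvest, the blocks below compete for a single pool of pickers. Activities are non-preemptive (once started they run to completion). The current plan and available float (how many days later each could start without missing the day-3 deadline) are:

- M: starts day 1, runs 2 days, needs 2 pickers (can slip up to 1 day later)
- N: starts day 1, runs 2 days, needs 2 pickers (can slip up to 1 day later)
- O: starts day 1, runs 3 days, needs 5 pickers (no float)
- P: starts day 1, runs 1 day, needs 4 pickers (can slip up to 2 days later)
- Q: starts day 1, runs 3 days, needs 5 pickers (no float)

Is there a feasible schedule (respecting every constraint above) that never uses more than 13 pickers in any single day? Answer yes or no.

Total picker-days = 42; over 3 days the average is 42/3 > 13, so some day must exceed 13.

no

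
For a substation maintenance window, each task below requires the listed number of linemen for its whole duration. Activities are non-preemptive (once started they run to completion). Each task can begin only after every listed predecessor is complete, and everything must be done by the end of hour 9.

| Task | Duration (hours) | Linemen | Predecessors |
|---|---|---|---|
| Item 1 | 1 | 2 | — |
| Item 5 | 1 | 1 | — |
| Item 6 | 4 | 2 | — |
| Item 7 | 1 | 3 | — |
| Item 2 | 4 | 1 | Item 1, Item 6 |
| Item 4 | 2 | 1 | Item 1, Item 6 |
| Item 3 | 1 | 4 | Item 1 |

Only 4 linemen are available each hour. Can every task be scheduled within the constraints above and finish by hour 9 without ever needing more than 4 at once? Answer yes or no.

yes

Schedule Item 1@1, Item 5@2, Item 6@1, Item 7@5, Item 2@5, Item 4@6, Item 3@9: h1:4  h2:3  h3:2  h4:2  h5:4  h6:2  h7:2  h8:1  h9:4 — peak 4 ≤ 4.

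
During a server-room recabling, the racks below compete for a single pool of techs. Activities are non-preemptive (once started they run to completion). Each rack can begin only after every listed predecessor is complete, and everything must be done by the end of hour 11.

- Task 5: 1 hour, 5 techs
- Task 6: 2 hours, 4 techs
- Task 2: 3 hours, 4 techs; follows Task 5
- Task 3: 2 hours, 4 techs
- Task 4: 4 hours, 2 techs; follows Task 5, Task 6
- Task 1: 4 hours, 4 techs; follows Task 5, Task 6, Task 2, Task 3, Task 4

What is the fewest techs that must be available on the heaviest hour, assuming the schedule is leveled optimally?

8

Early-start (Task 5@1, Task 6@1, Task 2@2, Task 3@1, Task 4@3, Task 1@7) gives peak 13: h1:13  h2:12  h3:6  h4:6  h5:2  h6:2  h7:4  h8:4  h9:4  h10:4  h11:0.
Shift Task 6→2, Task 3→5, Task 4→4, Task 1→8.
Schedule Task 5@1, Task 6@2, Task 2@2, Task 3@5, Task 4@4, Task 1@8: h1:5  h2:8  h3:8  h4:6  h5:6  h6:6  h7:2  h8:4  h9:4  h10:4  h11:4 — peak 8.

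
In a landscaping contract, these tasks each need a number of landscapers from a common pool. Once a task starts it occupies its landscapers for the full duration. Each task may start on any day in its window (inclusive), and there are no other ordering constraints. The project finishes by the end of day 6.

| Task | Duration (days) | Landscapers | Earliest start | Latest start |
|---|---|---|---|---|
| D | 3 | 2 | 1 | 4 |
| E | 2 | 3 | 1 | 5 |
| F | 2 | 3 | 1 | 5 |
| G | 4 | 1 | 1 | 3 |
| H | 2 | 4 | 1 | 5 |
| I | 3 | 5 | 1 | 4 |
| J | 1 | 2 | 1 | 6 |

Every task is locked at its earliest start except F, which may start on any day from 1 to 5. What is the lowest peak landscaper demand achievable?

F@1: d1:20  d2:18  d3:8  d4:1  d5:0  d6:0 → peak 20
F@2: d1:17  d2:18  d3:11  d4:1  d5:0  d6:0 → peak 18
F@3: d1:17  d2:15  d3:11  d4:4  d5:0  d6:0 → peak 17
F@4: d1:17  d2:15  d3:8  d4:4  d5:3  d6:0 → peak 17
F@5: d1:17  d2:15  d3:8  d4:1  d5:3  d6:3 → peak 17
Best is F@3, peak 17.

17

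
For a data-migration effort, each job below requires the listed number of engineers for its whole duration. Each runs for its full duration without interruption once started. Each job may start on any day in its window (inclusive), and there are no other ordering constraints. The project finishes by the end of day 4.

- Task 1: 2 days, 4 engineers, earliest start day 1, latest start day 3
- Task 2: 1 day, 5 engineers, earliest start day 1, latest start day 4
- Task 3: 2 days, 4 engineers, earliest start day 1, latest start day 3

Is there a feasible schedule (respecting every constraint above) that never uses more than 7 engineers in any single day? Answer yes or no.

The minimum achievable peak is 8; 7 < 8, so no feasible schedule stays within the cap.

no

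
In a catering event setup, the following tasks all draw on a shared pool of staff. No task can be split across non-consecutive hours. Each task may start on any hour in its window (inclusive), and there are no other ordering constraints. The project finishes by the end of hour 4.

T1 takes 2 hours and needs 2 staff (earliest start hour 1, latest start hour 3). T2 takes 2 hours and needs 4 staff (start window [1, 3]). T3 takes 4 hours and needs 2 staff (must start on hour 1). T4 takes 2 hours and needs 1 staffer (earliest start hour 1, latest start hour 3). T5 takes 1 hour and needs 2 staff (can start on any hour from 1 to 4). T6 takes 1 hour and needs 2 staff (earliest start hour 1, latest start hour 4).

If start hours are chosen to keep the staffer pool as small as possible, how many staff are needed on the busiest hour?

7

Early-start (T1@1, T2@1, T3@1, T4@1, T5@1, T6@1) gives peak 13: h1:13  h2:9  h3:2  h4:2.
Shift T2→3, T6→2.
Schedule T1@1, T2@3, T3@1, T4@1, T5@1, T6@2: h1:7  h2:7  h3:6  h4:6 — peak 7.
Total staffer-hours = 26 over 4 hours ⇒ peak ≥ ⌈26/4⌉ = 7, so 7 is optimal.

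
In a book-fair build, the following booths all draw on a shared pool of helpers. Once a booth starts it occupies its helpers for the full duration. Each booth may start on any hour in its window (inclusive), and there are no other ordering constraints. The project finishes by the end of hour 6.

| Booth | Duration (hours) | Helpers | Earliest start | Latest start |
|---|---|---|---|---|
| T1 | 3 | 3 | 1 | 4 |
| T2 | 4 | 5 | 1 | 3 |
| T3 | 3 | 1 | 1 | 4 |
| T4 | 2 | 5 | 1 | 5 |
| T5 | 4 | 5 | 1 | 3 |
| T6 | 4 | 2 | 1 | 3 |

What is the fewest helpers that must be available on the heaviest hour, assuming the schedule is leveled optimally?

15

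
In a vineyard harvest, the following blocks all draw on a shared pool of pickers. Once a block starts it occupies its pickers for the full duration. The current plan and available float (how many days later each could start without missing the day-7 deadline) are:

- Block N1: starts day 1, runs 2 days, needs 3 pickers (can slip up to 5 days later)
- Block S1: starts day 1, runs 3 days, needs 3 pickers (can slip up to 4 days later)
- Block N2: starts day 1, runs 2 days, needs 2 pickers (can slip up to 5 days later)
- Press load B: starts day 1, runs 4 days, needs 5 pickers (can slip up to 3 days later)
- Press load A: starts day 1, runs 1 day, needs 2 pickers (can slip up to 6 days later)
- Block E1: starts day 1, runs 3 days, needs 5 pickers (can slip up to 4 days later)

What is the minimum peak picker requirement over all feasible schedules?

9

Early-start (Block N1@1, Block S1@1, Block N2@1, Press load B@1, Press load A@1, Block E1@1) gives peak 20: d1:20  d2:18  d3:13  d4:5  d5:0  d6:0  d7:0.
Shift Block S1→3, Block N2→6, Press load A→6, Block E1→5.
Schedule Block N1@1, Block S1@3, Block N2@6, Press load B@1, Press load A@6, Block E1@5: d1:8  d2:8  d3:8  d4:8  d5:8  d6:9  d7:7 — peak 9.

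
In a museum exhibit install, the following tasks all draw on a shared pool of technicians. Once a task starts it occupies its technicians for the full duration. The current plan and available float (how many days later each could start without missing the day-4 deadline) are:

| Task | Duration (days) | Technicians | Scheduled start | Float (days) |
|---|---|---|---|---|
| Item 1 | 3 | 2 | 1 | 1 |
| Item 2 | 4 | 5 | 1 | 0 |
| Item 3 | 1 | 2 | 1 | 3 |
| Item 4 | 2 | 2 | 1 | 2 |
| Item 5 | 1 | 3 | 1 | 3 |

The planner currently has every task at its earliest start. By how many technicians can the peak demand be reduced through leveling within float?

5

Early-start peak: d1:14  d2:9  d3:7  d4:5 ⇒ 14.
Leveled (Item 1@1, Item 2@1, Item 3@1, Item 4@2, Item 5@4): d1:9  d2:9  d3:9  d4:8 ⇒ 9.
Reduction 14 − 9 = 5.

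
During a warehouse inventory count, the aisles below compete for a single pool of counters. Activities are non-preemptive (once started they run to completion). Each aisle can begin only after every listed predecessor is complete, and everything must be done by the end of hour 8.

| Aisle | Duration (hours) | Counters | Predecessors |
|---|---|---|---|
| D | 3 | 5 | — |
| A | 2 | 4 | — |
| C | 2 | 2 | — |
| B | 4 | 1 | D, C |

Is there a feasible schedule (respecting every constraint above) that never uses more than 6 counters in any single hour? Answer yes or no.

The minimum achievable peak is 7; 6 < 7, so no feasible schedule stays within the cap.

no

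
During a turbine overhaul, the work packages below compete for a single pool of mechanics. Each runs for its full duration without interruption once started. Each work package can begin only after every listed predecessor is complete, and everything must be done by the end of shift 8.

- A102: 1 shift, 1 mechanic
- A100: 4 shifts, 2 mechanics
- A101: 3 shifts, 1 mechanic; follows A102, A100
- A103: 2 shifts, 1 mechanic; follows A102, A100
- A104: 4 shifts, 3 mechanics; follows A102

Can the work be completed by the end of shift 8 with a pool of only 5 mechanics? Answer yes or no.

Schedule A102@1, A100@1, A101@5, A103@5, A104@2: s1:3  s2:5  s3:5  s4:5  s5:5  s6:2  s7:1  s8:0 — peak 5 ≤ 5.

yes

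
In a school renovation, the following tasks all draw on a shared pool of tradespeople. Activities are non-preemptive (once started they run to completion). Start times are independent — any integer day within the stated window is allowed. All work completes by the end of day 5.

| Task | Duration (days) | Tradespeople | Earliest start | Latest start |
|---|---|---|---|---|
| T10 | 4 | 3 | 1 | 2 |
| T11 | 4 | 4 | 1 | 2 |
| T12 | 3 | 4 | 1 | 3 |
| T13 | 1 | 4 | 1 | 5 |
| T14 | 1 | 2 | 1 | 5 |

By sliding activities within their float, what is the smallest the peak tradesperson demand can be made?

Early-start (T10@1, T11@1, T12@1, T13@1, T14@1) gives peak 17: d1:17  d2:11  d3:11  d4:7  d5:0.
Shift T13→4, T14→5.
Schedule T10@1, T11@1, T12@1, T13@4, T14@5: d1:11  d2:11  d3:11  d4:11  d5:2 — peak 11.

11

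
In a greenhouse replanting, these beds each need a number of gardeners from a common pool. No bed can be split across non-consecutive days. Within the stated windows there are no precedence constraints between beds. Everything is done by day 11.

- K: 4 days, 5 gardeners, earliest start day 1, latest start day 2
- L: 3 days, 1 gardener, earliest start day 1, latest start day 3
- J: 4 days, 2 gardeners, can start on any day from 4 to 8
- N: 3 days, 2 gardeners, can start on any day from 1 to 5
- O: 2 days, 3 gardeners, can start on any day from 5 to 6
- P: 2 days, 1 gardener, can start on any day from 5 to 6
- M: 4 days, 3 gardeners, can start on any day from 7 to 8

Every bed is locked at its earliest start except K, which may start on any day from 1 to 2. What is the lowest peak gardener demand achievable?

8

K@1: d1:8  d2:8  d3:8  d4:7  d5:6  d6:6  d7:5  d8:3  d9:3  d10:3  d11:0 → peak 8
K@2: d1:3  d2:8  d3:8  d4:7  d5:11  d6:6  d7:5  d8:3  d9:3  d10:3  d11:0 → peak 11
Best is K@1, peak 8.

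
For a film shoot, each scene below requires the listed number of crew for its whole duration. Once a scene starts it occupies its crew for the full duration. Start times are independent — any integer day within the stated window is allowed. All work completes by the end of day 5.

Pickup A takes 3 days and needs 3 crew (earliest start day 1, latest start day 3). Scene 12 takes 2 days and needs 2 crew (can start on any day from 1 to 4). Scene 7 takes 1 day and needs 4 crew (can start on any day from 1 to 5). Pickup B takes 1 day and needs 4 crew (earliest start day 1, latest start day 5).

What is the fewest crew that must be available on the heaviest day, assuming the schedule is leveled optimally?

5

Early-start (Pickup A@1, Scene 12@1, Scene 7@1, Pickup B@1) gives peak 13: d1:13  d2:5  d3:3  d4:0  d5:0.
Shift Scene 7→4, Pickup B→5.
Schedule Pickup A@1, Scene 12@1, Scene 7@4, Pickup B@5: d1:5  d2:5  d3:3  d4:4  d5:4 — peak 5.
Total crew member-days = 21 over 5 days ⇒ peak ≥ ⌈21/5⌉ = 5, so 5 is optimal.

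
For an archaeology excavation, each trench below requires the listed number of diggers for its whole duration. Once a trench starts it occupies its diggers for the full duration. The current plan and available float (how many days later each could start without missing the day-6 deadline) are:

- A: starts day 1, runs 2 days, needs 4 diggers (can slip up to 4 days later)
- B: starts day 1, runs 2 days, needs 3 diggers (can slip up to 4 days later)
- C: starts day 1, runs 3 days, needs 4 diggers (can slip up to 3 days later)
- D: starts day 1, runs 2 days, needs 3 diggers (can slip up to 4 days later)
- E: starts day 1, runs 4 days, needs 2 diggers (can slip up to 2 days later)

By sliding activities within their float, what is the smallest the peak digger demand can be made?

Early-start (A@1, B@1, C@1, D@1, E@1) gives peak 16: d1:16  d2:16  d3:6  d4:2  d5:0  d6:0.
Shift B→4, D→4, E→3.
Schedule A@1, B@4, C@1, D@4, E@3: d1:8  d2:8  d3:6  d4:8  d5:8  d6:2 — peak 8.

8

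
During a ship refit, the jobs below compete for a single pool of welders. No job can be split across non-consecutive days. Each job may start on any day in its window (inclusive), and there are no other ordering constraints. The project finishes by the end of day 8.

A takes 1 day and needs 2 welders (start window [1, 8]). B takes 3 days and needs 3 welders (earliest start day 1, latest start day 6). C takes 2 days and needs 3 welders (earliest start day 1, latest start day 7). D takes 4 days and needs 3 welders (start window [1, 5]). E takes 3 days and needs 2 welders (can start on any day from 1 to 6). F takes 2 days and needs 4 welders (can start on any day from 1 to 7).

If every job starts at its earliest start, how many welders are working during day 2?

15

At early start, day 2 has: B, C, D, E, F.
Demand: 3 + 3 + 3 + 2 + 4 = 15.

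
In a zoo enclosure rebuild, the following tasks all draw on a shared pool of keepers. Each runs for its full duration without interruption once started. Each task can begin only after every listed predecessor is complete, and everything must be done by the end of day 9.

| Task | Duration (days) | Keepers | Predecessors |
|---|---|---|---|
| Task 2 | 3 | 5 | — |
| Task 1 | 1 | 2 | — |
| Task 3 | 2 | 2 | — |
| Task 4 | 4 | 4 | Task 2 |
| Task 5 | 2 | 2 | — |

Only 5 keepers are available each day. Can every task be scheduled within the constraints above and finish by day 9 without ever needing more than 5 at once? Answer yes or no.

no

The minimum achievable peak is 6; 5 < 6, so no feasible schedule stays within the cap.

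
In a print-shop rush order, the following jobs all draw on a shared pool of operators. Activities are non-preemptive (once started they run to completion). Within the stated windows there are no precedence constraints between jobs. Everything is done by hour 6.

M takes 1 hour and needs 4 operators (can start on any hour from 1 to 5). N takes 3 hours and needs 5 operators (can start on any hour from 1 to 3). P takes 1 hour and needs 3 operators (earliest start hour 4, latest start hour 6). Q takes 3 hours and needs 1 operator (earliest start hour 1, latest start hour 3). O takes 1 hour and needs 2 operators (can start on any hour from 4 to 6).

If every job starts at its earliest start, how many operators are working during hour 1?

10

At early start, hour 1 has: M, N, Q.
Demand: 4 + 5 + 1 = 10.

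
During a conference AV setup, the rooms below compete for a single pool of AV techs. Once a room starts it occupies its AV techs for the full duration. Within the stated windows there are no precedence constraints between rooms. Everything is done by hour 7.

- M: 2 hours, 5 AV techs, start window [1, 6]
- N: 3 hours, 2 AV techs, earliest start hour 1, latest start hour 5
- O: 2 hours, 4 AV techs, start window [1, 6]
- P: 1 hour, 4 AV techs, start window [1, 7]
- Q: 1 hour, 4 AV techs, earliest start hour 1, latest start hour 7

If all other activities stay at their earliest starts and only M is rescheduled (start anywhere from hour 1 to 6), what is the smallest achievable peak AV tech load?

M@1: h1:19  h2:11  h3:2  h4:0  h5:0  h6:0  h7:0 → peak 19
M@2: h1:14  h2:11  h3:7  h4:0  h5:0  h6:0  h7:0 → peak 14
M@3: h1:14  h2:6  h3:7  h4:5  h5:0  h6:0  h7:0 → peak 14
M@4: h1:14  h2:6  h3:2  h4:5  h5:5  h6:0  h7:0 → peak 14
M@5: h1:14  h2:6  h3:2  h4:0  h5:5  h6:5  h7:0 → peak 14
M@6: h1:14  h2:6  h3:2  h4:0  h5:0  h6:5  h7:5 → peak 14
Best is M@2, peak 14.

14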